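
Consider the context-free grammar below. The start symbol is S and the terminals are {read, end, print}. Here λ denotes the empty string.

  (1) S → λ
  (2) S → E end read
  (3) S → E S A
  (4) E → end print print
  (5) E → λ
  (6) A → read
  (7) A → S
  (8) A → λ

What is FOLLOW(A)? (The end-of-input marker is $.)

FIRST(E): from E→end print print we get {end}; from E→λ we get {λ}. So FIRST(E) = {λ, end}.
FIRST(S): from S→λ we get {λ}; from S→E end read we get {end}; from S→E S A we get {λ, end, read}. So FIRST(S) = {λ, end, read}.
FIRST(A): from A→read we get {read}; from A→S we get {λ, end, read}; from A→λ we get {λ}. So FIRST(A) = {λ, end, read}.
FOLLOW(S) includes $ since S is the start symbol.
FOLLOW(S): in S→E S A, S is followed by A with FIRST {λ, end, read}; in S→E S A, the suffix after S is nullable (adds nothing new); in A→S, the suffix after S is empty, so FOLLOW(S) ⊇ FOLLOW(A) = {$, end, read}. Thus FOLLOW(S) = {$, end, read}.
FOLLOW(E): in S→E end read, E is followed by end read with FIRST {end}; in S→E S A, E is followed by S A with FIRST {λ, end, read}; in S→E S A, the suffix after E is nullable, so FOLLOW(E) ⊇ FOLLOW(S) = {$, end, read}. Thus FOLLOW(E) = {$, end, read}.
FOLLOW(A): in S→E S A, the suffix after A is empty, so FOLLOW(A) ⊇ FOLLOW(S) = {$, end, read}. Thus FOLLOW(A) = {$, end, read}.

{$, end, read}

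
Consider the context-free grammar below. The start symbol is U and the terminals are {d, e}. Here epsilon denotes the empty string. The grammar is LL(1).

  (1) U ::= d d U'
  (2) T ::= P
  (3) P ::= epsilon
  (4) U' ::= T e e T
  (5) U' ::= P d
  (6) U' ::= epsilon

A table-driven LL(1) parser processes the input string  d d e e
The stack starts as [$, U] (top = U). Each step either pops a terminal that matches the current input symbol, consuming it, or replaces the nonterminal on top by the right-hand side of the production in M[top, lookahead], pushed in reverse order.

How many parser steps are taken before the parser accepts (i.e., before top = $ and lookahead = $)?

10

step 1: stack=$ U  input=d d e e $  — expand U ::= d d U'
step 2: stack=$ U' d d  input=d d e e $  — match d
step 3: stack=$ U' d  input=d e e $  — match d
step 4: stack=$ U'  input=e e $  — expand U' ::= T e e T
step 5: stack=$ T e e T  input=e e $  — expand T ::= P
step 6: stack=$ T e e P  input=e e $  — expand P ::= epsilon
step 7: stack=$ T e e  input=e e $  — match e
step 8: stack=$ T e  input=e $  — match e
step 9: stack=$ T  input=$  — expand T ::= P
step 10: stack=$ P  input=$  — expand P ::= epsilon
Accept reached after 10 steps.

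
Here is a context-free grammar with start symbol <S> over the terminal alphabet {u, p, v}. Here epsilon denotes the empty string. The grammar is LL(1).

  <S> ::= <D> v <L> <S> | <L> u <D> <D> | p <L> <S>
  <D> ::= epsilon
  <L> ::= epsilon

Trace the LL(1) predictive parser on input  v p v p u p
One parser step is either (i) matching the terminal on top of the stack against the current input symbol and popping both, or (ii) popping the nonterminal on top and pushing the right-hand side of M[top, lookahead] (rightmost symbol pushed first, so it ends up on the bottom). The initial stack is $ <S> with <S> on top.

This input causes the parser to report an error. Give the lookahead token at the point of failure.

      Stack            Input          Action
   1  $ <S>            v p v p u p $  expand <S> ::= <D> v <L> <S>
   2  $ <S> <L> v <D>  v p v p u p $  expand <D> ::= epsilon
   3  $ <S> <L> v      v p v p u p $  match v
   4  $ <S> <L>        p v p u p $    expand <L> ::= epsilon
   5  $ <S>            p v p u p $    expand <S> ::= p <L> <S>
   6  $ <S> <L> p      p v p u p $    match p
   7  $ <S> <L>        v p u p $      expand <L> ::= epsilon
   8  $ <S>            v p u p $      expand <S> ::= <D> v <L> <S>
   9  $ <S> <L> v <D>  v p u p $      expand <D> ::= epsilon
  10  $ <S> <L> v      v p u p $      match v
  11  $ <S> <L>        p u p $        expand <L> ::= epsilon
  12  $ <S>            p u p $        expand <S> ::= p <L> <S>
  13  $ <S> <L> p      p u p $        match p
  14  $ <S> <L>        u p $          expand <L> ::= epsilon
  15  $ <S>            u p $          expand <S> ::= <L> u <D> <D>
  16  $ <D> <D> u <L>  u p $          expand <L> ::= epsilon
  17  $ <D> <D> u      u p $          match u
  18  $ <D> <D>        p $            error: M[<D>, p] is empty

p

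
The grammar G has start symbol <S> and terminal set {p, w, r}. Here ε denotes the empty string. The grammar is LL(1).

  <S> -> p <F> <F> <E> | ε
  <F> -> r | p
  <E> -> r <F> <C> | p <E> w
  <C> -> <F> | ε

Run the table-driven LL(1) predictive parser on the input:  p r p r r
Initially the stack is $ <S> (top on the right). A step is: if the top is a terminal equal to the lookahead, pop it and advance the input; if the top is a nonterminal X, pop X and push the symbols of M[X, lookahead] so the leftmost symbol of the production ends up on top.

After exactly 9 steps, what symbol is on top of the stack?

r

step 1: stack=$ <S>  input=p r p r r $  — expand <S> -> p <F> <F> <E>
step 2: stack=$ <E> <F> <F> p  input=p r p r r $  — match p
step 3: stack=$ <E> <F> <F>  input=r p r r $  — expand <F> -> r
step 4: stack=$ <E> <F> r  input=r p r r $  — match r
step 5: stack=$ <E> <F>  input=p r r $  — expand <F> -> p
step 6: stack=$ <E> p  input=p r r $  — match p
step 7: stack=$ <E>  input=r r $  — expand <E> -> r <F> <C>
step 8: stack=$ <C> <F> r  input=r r $  — match r
step 9: stack=$ <C> <F>  input=r $  — expand <F> -> r
Stack after step 9: $ <C> r (top = r).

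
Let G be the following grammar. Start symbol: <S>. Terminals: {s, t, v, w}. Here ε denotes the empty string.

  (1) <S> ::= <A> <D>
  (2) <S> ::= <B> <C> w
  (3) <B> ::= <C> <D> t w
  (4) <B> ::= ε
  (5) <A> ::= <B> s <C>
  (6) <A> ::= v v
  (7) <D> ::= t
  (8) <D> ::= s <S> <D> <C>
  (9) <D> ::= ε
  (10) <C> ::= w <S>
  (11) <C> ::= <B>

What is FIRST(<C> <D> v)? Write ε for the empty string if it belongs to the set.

{s, t, v, w}

FIRST(<D>) = {ε, s, t}
FIRST(<S>) = {s, t, v, w}  (via <A> <D>, <B> <C> w)
FIRST(<B>) = {ε, s, t, w}  (via <C> <D> t w)
FIRST(<A>) = {s, t, v, w}  (via <B> s <C>)
FIRST(<C>) = {ε, s, t, w}  (via <B>)
FIRST(<C> <D> v): take FIRST of each symbol in turn, carrying on past any symbol whose FIRST contains ε; result {s, t, v, w}.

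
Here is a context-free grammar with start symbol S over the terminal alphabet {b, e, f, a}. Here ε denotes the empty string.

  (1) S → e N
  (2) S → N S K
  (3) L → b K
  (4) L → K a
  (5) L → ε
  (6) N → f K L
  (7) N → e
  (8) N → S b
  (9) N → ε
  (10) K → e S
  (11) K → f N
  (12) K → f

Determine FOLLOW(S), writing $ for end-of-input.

{$, a, b, e, f}

FIRST(K) = {e, f}
FIRST(L) = {ε, b, e, f}  (via K a)
FIRST(S) = {e, f}  (via N S K)
FIRST(N) = {ε, e, f}  (via S b)
FOLLOW(S) includes $ since S is the start symbol.
FOLLOW(S): in S→N S K, S is followed by K with FIRST {e, f}; in N→S b, S is followed by b with FIRST {b}; in K→e S, the suffix after S is empty, so FOLLOW(S) ⊇ FOLLOW(K) = {$, a, b, e, f}. Thus FOLLOW(S) = {$, a, b, e, f}.
FOLLOW(L): in N→f K L, the suffix after L is empty, so FOLLOW(L) ⊇ FOLLOW(N) = {$, a, b, e, f}. Thus FOLLOW(L) = {$, a, b, e, f}.
FOLLOW(N): in S→e N, the suffix after N is empty, so FOLLOW(N) ⊇ FOLLOW(S) = {$, a, b, e, f}; in S→N S K, N is followed by S K with FIRST {e, f}; in K→f N, the suffix after N is empty, so FOLLOW(N) ⊇ FOLLOW(K) = {$, a, b, e, f}. Thus FOLLOW(N) = {$, a, b, e, f}.
FOLLOW(K): in S→N S K, the suffix after K is empty, so FOLLOW(K) ⊇ FOLLOW(S) = {$, a, b, e, f}; in L→b K, the suffix after K is empty, so FOLLOW(K) ⊇ FOLLOW(L) = {$, a, b, e, f}; in L→K a, K is followed by a with FIRST {a}; in N→f K L, K is followed by L with FIRST {ε, b, e, f}; in N→f K L, the suffix after K is nullable, so FOLLOW(K) ⊇ FOLLOW(N) = {$, a, b, e, f}. Thus FOLLOW(K) = {$, a, b, e, f}.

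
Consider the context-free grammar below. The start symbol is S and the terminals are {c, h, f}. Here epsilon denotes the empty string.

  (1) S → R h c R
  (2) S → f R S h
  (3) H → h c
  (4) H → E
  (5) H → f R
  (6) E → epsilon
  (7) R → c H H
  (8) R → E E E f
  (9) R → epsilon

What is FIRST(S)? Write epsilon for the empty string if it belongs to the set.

FIRST(E): from E→epsilon we get {epsilon}. So FIRST(E) = {epsilon}.
FIRST(H): from H→h c we get {h}; from H→E we get {epsilon}; from H→f R we get {f}. So FIRST(H) = {epsilon, f, h}.
FIRST(R): from R→c H H we get {c}; from R→E E E f we get {f}; from R→epsilon we get {epsilon}. So FIRST(R) = {epsilon, c, f}.
FIRST(S): from S→R h c R we get {c, f, h}; from S→f R S h we get {f}. So FIRST(S) = {c, f, h}.

{c, f, h}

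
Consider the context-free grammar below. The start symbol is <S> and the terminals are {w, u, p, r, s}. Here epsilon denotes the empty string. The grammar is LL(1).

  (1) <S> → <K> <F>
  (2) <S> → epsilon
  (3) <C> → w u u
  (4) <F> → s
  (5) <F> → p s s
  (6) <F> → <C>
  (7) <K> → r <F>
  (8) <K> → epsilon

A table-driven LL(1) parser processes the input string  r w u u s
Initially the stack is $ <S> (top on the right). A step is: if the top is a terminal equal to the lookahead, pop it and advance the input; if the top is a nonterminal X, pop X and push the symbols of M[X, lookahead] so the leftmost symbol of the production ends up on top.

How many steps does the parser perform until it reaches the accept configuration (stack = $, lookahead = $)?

10

      Stack        Input        Action
   1  $ <S>        r w u u s $  expand <S> → <K> <F>
   2  $ <F> <K>    r w u u s $  expand <K> → r <F>
   3  $ <F> <F> r  r w u u s $  match r
   4  $ <F> <F>    w u u s $    expand <F> → <C>
   5  $ <F> <C>    w u u s $    expand <C> → w u u
   6  $ <F> u u w  w u u s $    match w
   7  $ <F> u u    u u s $      match u
   8  $ <F> u      u s $        match u
   9  $ <F>        s $          expand <F> → s
  10  $ s          s $          match s
Accept reached after 10 steps.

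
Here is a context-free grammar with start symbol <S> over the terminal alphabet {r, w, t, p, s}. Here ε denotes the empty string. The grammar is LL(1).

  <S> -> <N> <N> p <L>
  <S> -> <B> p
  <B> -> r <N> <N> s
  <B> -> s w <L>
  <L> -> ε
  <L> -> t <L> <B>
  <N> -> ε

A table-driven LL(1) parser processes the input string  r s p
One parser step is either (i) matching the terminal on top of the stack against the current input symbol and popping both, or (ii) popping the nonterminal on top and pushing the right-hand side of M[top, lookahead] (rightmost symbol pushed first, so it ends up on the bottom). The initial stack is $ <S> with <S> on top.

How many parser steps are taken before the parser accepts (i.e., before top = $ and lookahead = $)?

     Stack            Input    Action
  1  $ <S>            r s p $  expand <S> -> <B> p
  2  $ p <B>          r s p $  expand <B> -> r <N> <N> s
  3  $ p s <N> <N> r  r s p $  match r
  4  $ p s <N> <N>    s p $    expand <N> -> ε
  5  $ p s <N>        s p $    expand <N> -> ε
  6  $ p s            s p $    match s
  7  $ p              p $      match p
Accept reached after 7 steps.

7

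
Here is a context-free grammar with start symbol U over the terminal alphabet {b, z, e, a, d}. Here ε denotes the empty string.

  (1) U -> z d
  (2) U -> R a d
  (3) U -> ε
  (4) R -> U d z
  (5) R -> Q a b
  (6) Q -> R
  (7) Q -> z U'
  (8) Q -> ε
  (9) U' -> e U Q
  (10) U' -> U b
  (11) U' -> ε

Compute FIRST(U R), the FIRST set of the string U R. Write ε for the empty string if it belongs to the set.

FIRST(U): from U->z d we get {z}; from U->R a d we get {a, d, z}; from U->ε we get {ε}. So FIRST(U) = {ε, a, d, z}.
FIRST(U'): from U'->e U Q we get {e}; from U'->U b we get {a, b, d, z}; from U'->ε we get {ε}. So FIRST(U') = {ε, a, b, d, e, z}.
FIRST(R): from R->U d z we get {a, d, z}; from R->Q a b we get {a, d, z}. So FIRST(R) = {a, d, z}.
FIRST(Q): from Q->R we get {a, d, z}; from Q->z U' we get {z}; from Q->ε we get {ε}. So FIRST(Q) = {ε, a, d, z}.
FIRST(U R): take FIRST of each symbol in turn, carrying on past any symbol whose FIRST contains ε; result {a, d, z}.

{a, d, z}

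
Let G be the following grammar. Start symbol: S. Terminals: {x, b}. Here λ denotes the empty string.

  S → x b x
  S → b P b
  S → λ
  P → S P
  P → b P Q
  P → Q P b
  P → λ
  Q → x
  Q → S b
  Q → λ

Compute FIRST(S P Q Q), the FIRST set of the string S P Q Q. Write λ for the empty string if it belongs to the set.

FIRST(S): from S→x b x we get {x}; from S→b P b we get {b}; from S→λ we get {λ}. So FIRST(S) = {λ, b, x}.
FIRST(Q): from Q→x we get {x}; from Q→S b we get {b, x}; from Q→λ we get {λ}. So FIRST(Q) = {λ, b, x}.
FIRST(P): from P→S P we get {λ, b, x}; from P→b P Q we get {b}; from P→Q P b we get {b, x}; from P→λ we get {λ}. So FIRST(P) = {λ, b, x}.
FIRST(S P Q Q): take FIRST of each symbol in turn, carrying on past any symbol whose FIRST contains λ; result {λ, b, x}.

{λ, b, x}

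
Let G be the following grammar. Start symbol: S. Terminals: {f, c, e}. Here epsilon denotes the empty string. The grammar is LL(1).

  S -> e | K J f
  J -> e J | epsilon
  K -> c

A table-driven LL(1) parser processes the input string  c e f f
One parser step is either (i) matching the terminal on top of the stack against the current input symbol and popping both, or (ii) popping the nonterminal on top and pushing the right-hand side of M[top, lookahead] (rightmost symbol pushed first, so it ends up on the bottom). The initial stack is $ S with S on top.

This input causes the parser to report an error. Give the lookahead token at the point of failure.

f

step 1: stack=$ S  input=c e f f $  — expand S -> K J f
step 2: stack=$ f J K  input=c e f f $  — expand K -> c
step 3: stack=$ f J c  input=c e f f $  — match c
step 4: stack=$ f J  input=e f f $  — expand J -> e J
step 5: stack=$ f J e  input=e f f $  — match e
step 6: stack=$ f J  input=f f $  — expand J -> epsilon
step 7: stack=$ f  input=f f $  — match f
step 8: stack=$  input=f $  — error: stack empty but input remains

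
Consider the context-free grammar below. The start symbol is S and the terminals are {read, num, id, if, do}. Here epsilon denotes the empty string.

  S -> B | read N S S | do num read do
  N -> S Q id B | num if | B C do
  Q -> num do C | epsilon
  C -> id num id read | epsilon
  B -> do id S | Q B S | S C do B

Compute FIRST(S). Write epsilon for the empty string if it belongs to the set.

{do, num, read}

FIRST(Q) = {epsilon, num}
FIRST(C) = {epsilon, id}
FIRST(S) = {do, num, read}  (via B)
FIRST(B) = {do, num, read}  (via Q B S, S C do B)
FIRST(N) = {do, num, read}  (via S Q id B, B C do)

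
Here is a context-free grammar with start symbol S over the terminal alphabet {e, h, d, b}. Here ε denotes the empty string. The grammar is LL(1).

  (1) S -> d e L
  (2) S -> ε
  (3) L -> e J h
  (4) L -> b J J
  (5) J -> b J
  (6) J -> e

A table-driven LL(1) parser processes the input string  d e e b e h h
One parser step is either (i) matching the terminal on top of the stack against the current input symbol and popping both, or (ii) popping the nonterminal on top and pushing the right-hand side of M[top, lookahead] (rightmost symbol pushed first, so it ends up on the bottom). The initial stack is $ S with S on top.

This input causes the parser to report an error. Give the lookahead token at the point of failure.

h

      Stack    Input            Action
   1  $ S      d e e b e h h $  expand S -> d e L
   2  $ L e d  d e e b e h h $  match d
   3  $ L e    e e b e h h $    match e
   4  $ L      e b e h h $      expand L -> e J h
   5  $ h J e  e b e h h $      match e
   6  $ h J    b e h h $        expand J -> b J
   7  $ h J b  b e h h $        match b
   8  $ h J    e h h $          expand J -> e
   9  $ h e    e h h $          match e
  10  $ h      h h $            match h
  11  $        h $              error: stack empty but input remains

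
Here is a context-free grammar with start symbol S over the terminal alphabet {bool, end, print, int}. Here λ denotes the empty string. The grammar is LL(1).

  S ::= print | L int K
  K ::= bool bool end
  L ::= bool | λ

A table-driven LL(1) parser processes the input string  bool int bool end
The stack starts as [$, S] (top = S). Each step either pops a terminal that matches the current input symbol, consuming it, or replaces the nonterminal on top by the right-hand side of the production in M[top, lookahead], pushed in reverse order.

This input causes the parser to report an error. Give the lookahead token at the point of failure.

end

step 1: stack=$ S  input=bool int bool end $  — expand S ::= L int K
step 2: stack=$ K int L  input=bool int bool end $  — expand L ::= bool
step 3: stack=$ K int bool  input=bool int bool end $  — match bool
step 4: stack=$ K int  input=int bool end $  — match int
step 5: stack=$ K  input=bool end $  — expand K ::= bool bool end
step 6: stack=$ end bool bool  input=bool end $  — match bool
step 7: stack=$ end bool  input=end $  — error: top is terminal bool but lookahead is end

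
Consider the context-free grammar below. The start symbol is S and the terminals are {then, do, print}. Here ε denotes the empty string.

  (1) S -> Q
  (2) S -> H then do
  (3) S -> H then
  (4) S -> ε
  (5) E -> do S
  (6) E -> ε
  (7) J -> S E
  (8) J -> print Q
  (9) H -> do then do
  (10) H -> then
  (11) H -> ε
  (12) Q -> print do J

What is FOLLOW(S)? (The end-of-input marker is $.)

FIRST(E) = {ε, do}
FIRST(H) = {ε, do, then}
FIRST(Q) = {print}
FIRST(S) = {ε, do, print, then}  (via Q, H then do, H then)
FIRST(J) = {ε, do, print, then}  (via S E)
FOLLOW(S) includes $ since S is the start symbol.
FOLLOW(H): in S->H then do, H is followed by then do with FIRST {then}; in S->H then, H is followed by then with FIRST {then}. Thus FOLLOW(H) = {then}.
FOLLOW(S): in E->do S, the suffix after S is empty, so FOLLOW(S) ⊇ FOLLOW(E) = {$, do}; in J->S E, S is followed by E with FIRST {ε, do}; in J->S E, the suffix after S is nullable, so FOLLOW(S) ⊇ FOLLOW(J) = {$, do}. Thus FOLLOW(S) = {$, do}.
FOLLOW(E): in J->S E, the suffix after E is empty, so FOLLOW(E) ⊇ FOLLOW(J) = {$, do}. Thus FOLLOW(E) = {$, do}.
FOLLOW(J): in Q->print do J, the suffix after J is empty, so FOLLOW(J) ⊇ FOLLOW(Q) = {$, do}. Thus FOLLOW(J) = {$, do}.
FOLLOW(Q): in S->Q, the suffix after Q is empty, so FOLLOW(Q) ⊇ FOLLOW(S) = {$, do}; in J->print Q, the suffix after Q is empty, so FOLLOW(Q) ⊇ FOLLOW(J) = {$, do}. Thus FOLLOW(Q) = {$, do}.

{$, do}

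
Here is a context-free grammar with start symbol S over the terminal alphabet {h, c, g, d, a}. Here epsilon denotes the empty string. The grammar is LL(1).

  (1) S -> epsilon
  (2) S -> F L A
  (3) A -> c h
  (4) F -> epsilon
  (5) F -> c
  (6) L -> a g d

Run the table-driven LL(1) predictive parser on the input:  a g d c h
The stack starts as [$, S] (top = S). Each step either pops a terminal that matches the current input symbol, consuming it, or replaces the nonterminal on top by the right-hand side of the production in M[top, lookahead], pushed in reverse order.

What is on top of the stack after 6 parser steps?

A

     Stack      Input        Action
  1  $ S        a g d c h $  expand S -> F L A
  2  $ A L F    a g d c h $  expand F -> epsilon
  3  $ A L      a g d c h $  expand L -> a g d
  4  $ A d g a  a g d c h $  match a
  5  $ A d g    g d c h $    match g
  6  $ A d      d c h $      match d
Stack after step 6: $ A (top = A).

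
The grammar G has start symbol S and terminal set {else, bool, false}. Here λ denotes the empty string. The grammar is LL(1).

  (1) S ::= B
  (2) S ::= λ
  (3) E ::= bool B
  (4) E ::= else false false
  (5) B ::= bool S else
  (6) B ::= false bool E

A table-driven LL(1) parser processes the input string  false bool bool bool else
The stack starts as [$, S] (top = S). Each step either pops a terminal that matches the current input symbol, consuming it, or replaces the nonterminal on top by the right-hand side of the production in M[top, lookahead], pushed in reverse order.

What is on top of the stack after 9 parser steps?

     Stack           Input                        Action
  1  $ S             false bool bool bool else $  expand S ::= B
  2  $ B             false bool bool bool else $  expand B ::= false bool E
  3  $ E bool false  false bool bool bool else $  match false
  4  $ E bool        bool bool bool else $        match bool
  5  $ E             bool bool else $             expand E ::= bool B
  6  $ B bool        bool bool else $             match bool
  7  $ B             bool else $                  expand B ::= bool S else
  8  $ else S bool   bool else $                  match bool
  9  $ else S        else $                       expand S ::= λ
Stack after step 9: $ else (top = else).

else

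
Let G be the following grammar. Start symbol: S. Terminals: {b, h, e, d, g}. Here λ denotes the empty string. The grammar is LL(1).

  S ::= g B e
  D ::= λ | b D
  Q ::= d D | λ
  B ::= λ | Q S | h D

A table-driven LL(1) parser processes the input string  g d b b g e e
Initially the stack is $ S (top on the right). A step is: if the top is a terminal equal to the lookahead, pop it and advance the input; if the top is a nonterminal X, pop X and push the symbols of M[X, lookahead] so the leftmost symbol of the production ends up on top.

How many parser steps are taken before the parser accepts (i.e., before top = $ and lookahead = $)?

      Stack      Input            Action
   1  $ S        g d b b g e e $  expand S ::= g B e
   2  $ e B g    g d b b g e e $  match g
   3  $ e B      d b b g e e $    expand B ::= Q S
   4  $ e S Q    d b b g e e $    expand Q ::= d D
   5  $ e S D d  d b b g e e $    match d
   6  $ e S D    b b g e e $      expand D ::= b D
   7  $ e S D b  b b g e e $      match b
   8  $ e S D    b g e e $        expand D ::= b D
   9  $ e S D b  b g e e $        match b
  10  $ e S D    g e e $          expand D ::= λ
  11  $ e S      g e e $          expand S ::= g B e
  12  $ e e B g  g e e $          match g
  13  $ e e B    e e $            expand B ::= λ
  14  $ e e      e e $            match e
  15  $ e        e $              match e
Accept reached after 15 steps.

15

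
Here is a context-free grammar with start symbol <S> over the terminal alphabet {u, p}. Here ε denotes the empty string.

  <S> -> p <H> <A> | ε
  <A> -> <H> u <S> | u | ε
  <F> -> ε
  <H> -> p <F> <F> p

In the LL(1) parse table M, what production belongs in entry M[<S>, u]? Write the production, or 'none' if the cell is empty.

FIRST(<S>): from <S>->p <H> <A> we get {p}; from <S>->ε we get {ε}. So FIRST(<S>) = {ε, p}.
FIRST(<F>): from <F>->ε we get {ε}. So FIRST(<F>) = {ε}.
FIRST(<H>): from <H>->p <F> <F> p we get {p}. So FIRST(<H>) = {p}.
FIRST(<A>): from <A>-><H> u <S> we get {p}; from <A>->u we get {u}; from <A>->ε we get {ε}. So FIRST(<A>) = {ε, p, u}.
FOLLOW(<S>) includes $ since <S> is the start symbol.
FOLLOW(<S>): in <A>-><H> u <S>, the suffix after <S> is empty, so FOLLOW(<S>) ⊇ FOLLOW(<A>) = {$}. Thus FOLLOW(<S>) = {$}.
FOLLOW(<A>): in <S>->p <H> <A>, the suffix after <A> is empty, so FOLLOW(<A>) ⊇ FOLLOW(<S>) = {$}. Thus FOLLOW(<A>) = {$}.
For <S> -> p <H> <A>: FIRST(p <H> <A>) = {p}, so it goes in M[<S>, t] for t ∈ {p}.
For <S> -> ε: FIRST(ε) = {ε}, so it goes in M[<S>, t] for t ∈ {}; since ε ∈ FIRST, also for every t ∈ FOLLOW(<S>) = {$}.
None of these place a production in M[<S>, u].

none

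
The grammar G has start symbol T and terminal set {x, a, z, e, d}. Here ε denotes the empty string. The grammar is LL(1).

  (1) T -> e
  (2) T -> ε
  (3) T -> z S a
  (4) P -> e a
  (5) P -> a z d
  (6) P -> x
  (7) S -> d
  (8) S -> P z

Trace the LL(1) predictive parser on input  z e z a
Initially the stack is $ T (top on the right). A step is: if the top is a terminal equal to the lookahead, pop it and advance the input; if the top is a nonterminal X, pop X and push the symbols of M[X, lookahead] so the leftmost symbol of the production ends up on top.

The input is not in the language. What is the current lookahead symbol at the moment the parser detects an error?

step 1: stack=$ T  input=z e z a $  — expand T -> z S a
step 2: stack=$ a S z  input=z e z a $  — match z
step 3: stack=$ a S  input=e z a $  — expand S -> P z
step 4: stack=$ a z P  input=e z a $  — expand P -> e a
step 5: stack=$ a z a e  input=e z a $  — match e
step 6: stack=$ a z a  input=z a $  — error: top is terminal a but lookahead is z

z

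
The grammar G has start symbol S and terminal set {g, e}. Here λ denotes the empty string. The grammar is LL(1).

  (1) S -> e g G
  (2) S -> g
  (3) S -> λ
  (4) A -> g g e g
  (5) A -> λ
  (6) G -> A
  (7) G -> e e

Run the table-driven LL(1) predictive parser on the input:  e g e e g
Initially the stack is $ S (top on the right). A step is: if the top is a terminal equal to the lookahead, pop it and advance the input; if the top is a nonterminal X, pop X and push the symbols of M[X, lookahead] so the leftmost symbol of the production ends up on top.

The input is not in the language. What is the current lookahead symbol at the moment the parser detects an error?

g

step 1: stack=$ S  input=e g e e g $  — expand S -> e g G
step 2: stack=$ G g e  input=e g e e g $  — match e
step 3: stack=$ G g  input=g e e g $  — match g
step 4: stack=$ G  input=e e g $  — expand G -> e e
step 5: stack=$ e e  input=e e g $  — match e
step 6: stack=$ e  input=e g $  — match e
step 7: stack=$  input=g $  — error: stack empty but input remains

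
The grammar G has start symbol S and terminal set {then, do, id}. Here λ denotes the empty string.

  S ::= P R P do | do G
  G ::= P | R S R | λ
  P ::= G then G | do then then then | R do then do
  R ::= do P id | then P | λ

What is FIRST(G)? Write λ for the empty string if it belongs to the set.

FIRST(R): from R::=do P id we get {do}; from R::=then P we get {then}; from R::=λ we get {λ}. So FIRST(R) = {λ, do, then}.
FIRST(S): from S::=P R P do we get {do, then}; from S::=do G we get {do}. So FIRST(S) = {do, then}.
FIRST(G): from G::=P we get {do, then}; from G::=R S R we get {do, then}; from G::=λ we get {λ}. So FIRST(G) = {λ, do, then}.
FIRST(P): from P::=G then G we get {do, then}; from P::=do then then then we get {do}; from P::=R do then do we get {do, then}. So FIRST(P) = {do, then}.

{λ, do, then}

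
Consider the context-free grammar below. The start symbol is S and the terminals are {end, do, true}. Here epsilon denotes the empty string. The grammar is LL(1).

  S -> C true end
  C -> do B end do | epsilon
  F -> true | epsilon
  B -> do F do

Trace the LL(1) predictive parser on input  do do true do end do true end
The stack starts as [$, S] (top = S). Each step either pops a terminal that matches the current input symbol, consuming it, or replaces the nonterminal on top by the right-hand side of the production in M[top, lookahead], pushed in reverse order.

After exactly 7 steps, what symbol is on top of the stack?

do

step 1: stack=$ S  input=do do true do end do true end $  — expand S -> C true end
step 2: stack=$ end true C  input=do do true do end do true end $  — expand C -> do B end do
step 3: stack=$ end true do end B do  input=do do true do end do true end $  — match do
step 4: stack=$ end true do end B  input=do true do end do true end $  — expand B -> do F do
step 5: stack=$ end true do end do F do  input=do true do end do true end $  — match do
step 6: stack=$ end true do end do F  input=true do end do true end $  — expand F -> true
step 7: stack=$ end true do end do true  input=true do end do true end $  — match true
Stack after step 7: $ end true do end do (top = do).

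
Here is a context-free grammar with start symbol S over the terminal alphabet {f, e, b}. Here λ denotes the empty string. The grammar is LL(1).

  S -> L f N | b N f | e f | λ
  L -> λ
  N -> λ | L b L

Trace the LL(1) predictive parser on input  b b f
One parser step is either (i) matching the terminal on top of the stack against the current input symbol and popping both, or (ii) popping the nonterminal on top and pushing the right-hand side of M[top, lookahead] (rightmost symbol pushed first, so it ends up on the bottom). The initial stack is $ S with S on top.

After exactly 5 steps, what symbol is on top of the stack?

step 1: stack=$ S  input=b b f $  — expand S -> b N f
step 2: stack=$ f N b  input=b b f $  — match b
step 3: stack=$ f N  input=b f $  — expand N -> L b L
step 4: stack=$ f L b L  input=b f $  — expand L -> λ
step 5: stack=$ f L b  input=b f $  — match b
Stack after step 5: $ f L (top = L).

L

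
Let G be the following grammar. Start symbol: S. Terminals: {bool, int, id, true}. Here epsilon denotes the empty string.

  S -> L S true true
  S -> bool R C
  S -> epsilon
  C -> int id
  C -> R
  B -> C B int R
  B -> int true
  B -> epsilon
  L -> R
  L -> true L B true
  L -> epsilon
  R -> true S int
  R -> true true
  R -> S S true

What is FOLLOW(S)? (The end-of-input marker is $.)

{$, bool, int, true}

FIRST(S): from S->L S true true we get {bool, true}; from S->bool R C we get {bool}; from S->epsilon we get {epsilon}. So FIRST(S) = {epsilon, bool, true}.
FIRST(R): from R->true S int we get {true}; from R->true true we get {true}; from R->S S true we get {bool, true}. So FIRST(R) = {bool, true}.
FIRST(C): from C->int id we get {int}; from C->R we get {bool, true}. So FIRST(C) = {bool, int, true}.
FIRST(L): from L->R we get {bool, true}; from L->true L B true we get {true}; from L->epsilon we get {epsilon}. So FIRST(L) = {epsilon, bool, true}.
FIRST(B): from B->C B int R we get {bool, int, true}; from B->int true we get {int}; from B->epsilon we get {epsilon}. So FIRST(B) = {epsilon, bool, int, true}.
FOLLOW(S) includes $ since S is the start symbol.
FOLLOW(S): in S->L S true true, S is followed by true true with FIRST {true}; in R->true S int, S is followed by int with FIRST {int}; in R->S S true (occurrence 1), S is followed by S true with FIRST {bool, true}; in R->S S true (occurrence 2), S is followed by true with FIRST {true}. Thus FOLLOW(S) = {$, bool, int, true}.
FOLLOW(C): in S->bool R C, the suffix after C is empty, so FOLLOW(C) ⊇ FOLLOW(S) = {$, bool, int, true}; in B->C B int R, C is followed by B int R with FIRST {bool, int, true}. Thus FOLLOW(C) = {$, bool, int, true}.
FOLLOW(B): in B->C B int R, B is followed by int R with FIRST {int}; in L->true L B true, B is followed by true with FIRST {true}. Thus FOLLOW(B) = {int, true}.
FOLLOW(L): in S->L S true true, L is followed by S true true with FIRST {bool, true}; in L->true L B true, L is followed by B true with FIRST {bool, int, true}. Thus FOLLOW(L) = {bool, int, true}.
FOLLOW(R): in S->bool R C, R is followed by C with FIRST {bool, int, true}; in C->R, the suffix after R is empty, so FOLLOW(R) ⊇ FOLLOW(C) = {$, bool, int, true}; in B->C B int R, the suffix after R is empty, so FOLLOW(R) ⊇ FOLLOW(B) = {int, true}; in L->R, the suffix after R is empty, so FOLLOW(R) ⊇ FOLLOW(L) = {bool, int, true}. Thus FOLLOW(R) = {$, bool, int, true}.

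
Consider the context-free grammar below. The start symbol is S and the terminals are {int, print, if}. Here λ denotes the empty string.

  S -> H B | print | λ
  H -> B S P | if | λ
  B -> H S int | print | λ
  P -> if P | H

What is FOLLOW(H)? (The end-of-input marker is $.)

{$, if, int, print}

FIRST(S) = {λ, if, int, print}  (via H B)
FIRST(H) = {λ, if, int, print}  (via B S P)
FIRST(B) = {λ, if, int, print}  (via H S int)
FIRST(P) = {λ, if, int, print}  (via H)
FOLLOW(S) includes $ since S is the start symbol.
FOLLOW(S): in H->B S P, S is followed by P with FIRST {λ, if, int, print}; in H->B S P, the suffix after S is nullable, so FOLLOW(S) ⊇ FOLLOW(H) = {$, if, int, print}; in B->H S int, S is followed by int with FIRST {int}. Thus FOLLOW(S) = {$, if, int, print}.
FOLLOW(H): in S->H B, H is followed by B with FIRST {λ, if, int, print}; in S->H B, the suffix after H is nullable, so FOLLOW(H) ⊇ FOLLOW(S) = {$, if, int, print}; in B->H S int, H is followed by S int with FIRST {if, int, print}; in P->H, the suffix after H is empty, so FOLLOW(H) ⊇ FOLLOW(P) = {$, if, int, print}. Thus FOLLOW(H) = {$, if, int, print}.
FOLLOW(B): in S->H B, the suffix after B is empty, so FOLLOW(B) ⊇ FOLLOW(S) = {$, if, int, print}; in H->B S P, B is followed by S P with FIRST {λ, if, int, print}; in H->B S P, the suffix after B is nullable, so FOLLOW(B) ⊇ FOLLOW(H) = {$, if, int, print}. Thus FOLLOW(B) = {$, if, int, print}.
FOLLOW(P): in H->B S P, the suffix after P is empty, so FOLLOW(P) ⊇ FOLLOW(H) = {$, if, int, print}; in P->if P, the suffix after P is empty (adds nothing new). Thus FOLLOW(P) = {$, if, int, print}.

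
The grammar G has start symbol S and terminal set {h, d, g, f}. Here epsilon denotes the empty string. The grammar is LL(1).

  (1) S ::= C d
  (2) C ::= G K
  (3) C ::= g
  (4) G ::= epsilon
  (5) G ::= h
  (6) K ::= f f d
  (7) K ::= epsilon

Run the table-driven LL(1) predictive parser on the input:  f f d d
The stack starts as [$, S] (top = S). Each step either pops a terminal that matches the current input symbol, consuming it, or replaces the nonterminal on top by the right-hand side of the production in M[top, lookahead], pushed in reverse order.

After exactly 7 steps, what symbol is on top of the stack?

step 1: stack=$ S  input=f f d d $  — expand S ::= C d
step 2: stack=$ d C  input=f f d d $  — expand C ::= G K
step 3: stack=$ d K G  input=f f d d $  — expand G ::= epsilon
step 4: stack=$ d K  input=f f d d $  — expand K ::= f f d
step 5: stack=$ d d f f  input=f f d d $  — match f
step 6: stack=$ d d f  input=f d d $  — match f
step 7: stack=$ d d  input=d d $  — match d
Stack after step 7: $ d (top = d).

d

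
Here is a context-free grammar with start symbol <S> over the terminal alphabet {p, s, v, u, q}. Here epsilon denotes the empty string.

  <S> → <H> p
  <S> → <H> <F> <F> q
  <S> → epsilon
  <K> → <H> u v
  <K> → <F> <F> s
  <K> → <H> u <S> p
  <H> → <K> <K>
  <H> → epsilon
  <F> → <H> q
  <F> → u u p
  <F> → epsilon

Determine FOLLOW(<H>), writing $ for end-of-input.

{p, q, s, u}

FIRST(<S>) = {epsilon, p, q, s, u}  (via <H> p, <H> <F> <F> q)
FIRST(<K>) = {q, s, u}  (via <H> u v, <F> <F> s, <H> u <S> p)
FIRST(<H>) = {epsilon, q, s, u}  (via <K> <K>)
FIRST(<F>) = {epsilon, q, s, u}  (via <H> q)
FOLLOW(<S>) includes $ since <S> is the start symbol.
FOLLOW(<S>): in <K>→<H> u <S> p, <S> is followed by p with FIRST {p}. Thus FOLLOW(<S>) = {$, p}.
FOLLOW(<H>): in <S>→<H> p, <H> is followed by p with FIRST {p}; in <S>→<H> <F> <F> q, <H> is followed by <F> <F> q with FIRST {q, s, u}; in <K>→<H> u v, <H> is followed by u v with FIRST {u}; in <K>→<H> u <S> p, <H> is followed by u <S> p with FIRST {u}; in <F>→<H> q, <H> is followed by q with FIRST {q}. Thus FOLLOW(<H>) = {p, q, s, u}.
FOLLOW(<K>): in <H>→<K> <K> (occurrence 1), <K> is followed by <K> with FIRST {q, s, u}; in <H>→<K> <K> (occurrence 2), the suffix after <K> is empty, so FOLLOW(<K>) ⊇ FOLLOW(<H>) = {p, q, s, u}. Thus FOLLOW(<K>) = {p, q, s, u}.
FOLLOW(<F>): in <S>→<H> <F> <F> q (occurrence 1), <F> is followed by <F> q with FIRST {q, s, u}; in <S>→<H> <F> <F> q (occurrence 2), <F> is followed by q with FIRST {q}; in <K>→<F> <F> s (occurrence 1), <F> is followed by <F> s with FIRST {q, s, u}; in <K>→<F> <F> s (occurrence 2), <F> is followed by s with FIRST {s}. Thus FOLLOW(<F>) = {q, s, u}.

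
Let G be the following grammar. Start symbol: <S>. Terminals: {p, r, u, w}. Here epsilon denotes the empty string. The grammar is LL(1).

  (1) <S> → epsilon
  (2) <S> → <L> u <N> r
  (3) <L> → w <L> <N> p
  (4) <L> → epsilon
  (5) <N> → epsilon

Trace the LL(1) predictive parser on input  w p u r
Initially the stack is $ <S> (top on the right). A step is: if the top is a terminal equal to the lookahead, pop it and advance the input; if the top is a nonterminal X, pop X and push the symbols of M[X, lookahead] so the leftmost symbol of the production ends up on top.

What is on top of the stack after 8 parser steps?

step 1: stack=$ <S>  input=w p u r $  — expand <S> → <L> u <N> r
step 2: stack=$ r <N> u <L>  input=w p u r $  — expand <L> → w <L> <N> p
step 3: stack=$ r <N> u p <N> <L> w  input=w p u r $  — match w
step 4: stack=$ r <N> u p <N> <L>  input=p u r $  — expand <L> → epsilon
step 5: stack=$ r <N> u p <N>  input=p u r $  — expand <N> → epsilon
step 6: stack=$ r <N> u p  input=p u r $  — match p
step 7: stack=$ r <N> u  input=u r $  — match u
step 8: stack=$ r <N>  input=r $  — expand <N> → epsilon
Stack after step 8: $ r (top = r).

r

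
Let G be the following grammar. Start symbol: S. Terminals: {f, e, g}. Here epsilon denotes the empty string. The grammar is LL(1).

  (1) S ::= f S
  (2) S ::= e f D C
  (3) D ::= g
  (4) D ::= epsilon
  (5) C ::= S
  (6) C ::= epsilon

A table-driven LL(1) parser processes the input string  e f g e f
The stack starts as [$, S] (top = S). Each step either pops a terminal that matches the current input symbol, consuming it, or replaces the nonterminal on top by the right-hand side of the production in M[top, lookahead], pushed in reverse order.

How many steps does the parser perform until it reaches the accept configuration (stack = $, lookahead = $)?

11

step 1: stack=$ S  input=e f g e f $  — expand S ::= e f D C
step 2: stack=$ C D f e  input=e f g e f $  — match e
step 3: stack=$ C D f  input=f g e f $  — match f
step 4: stack=$ C D  input=g e f $  — expand D ::= g
step 5: stack=$ C g  input=g e f $  — match g
step 6: stack=$ C  input=e f $  — expand C ::= S
step 7: stack=$ S  input=e f $  — expand S ::= e f D C
step 8: stack=$ C D f e  input=e f $  — match e
step 9: stack=$ C D f  input=f $  — match f
step 10: stack=$ C D  input=$  — expand D ::= epsilon
step 11: stack=$ C  input=$  — expand C ::= epsilon
Accept reached after 11 steps.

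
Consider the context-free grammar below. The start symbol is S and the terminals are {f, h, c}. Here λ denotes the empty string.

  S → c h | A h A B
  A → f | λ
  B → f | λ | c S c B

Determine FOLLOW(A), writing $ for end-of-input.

{$, c, f, h}

FIRST(A): from A→f we get {f}; from A→λ we get {λ}. So FIRST(A) = {λ, f}.
FIRST(B): from B→f we get {f}; from B→λ we get {λ}; from B→c S c B we get {c}. So FIRST(B) = {λ, c, f}.
FIRST(S): from S→c h we get {c}; from S→A h A B we get {f, h}. So FIRST(S) = {c, f, h}.
FOLLOW(S) includes $ since S is the start symbol.
FOLLOW(S): in B→c S c B, S is followed by c B with FIRST {c}. Thus FOLLOW(S) = {$, c}.
FOLLOW(A): in S→A h A B (occurrence 1), A is followed by h A B with FIRST {h}; in S→A h A B (occurrence 2), A is followed by B with FIRST {λ, c, f}; in S→A h A B (occurrence 2), the suffix after A is nullable, so FOLLOW(A) ⊇ FOLLOW(S) = {$, c}. Thus FOLLOW(A) = {$, c, f, h}.
FOLLOW(B): in S→A h A B, the suffix after B is empty, so FOLLOW(B) ⊇ FOLLOW(S) = {$, c}; in B→c S c B, the suffix after B is empty (adds nothing new). Thus FOLLOW(B) = {$, c}.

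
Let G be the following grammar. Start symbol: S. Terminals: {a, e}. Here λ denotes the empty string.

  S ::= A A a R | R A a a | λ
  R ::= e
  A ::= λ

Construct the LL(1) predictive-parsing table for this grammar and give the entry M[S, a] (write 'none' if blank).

S ::= A A a R

FIRST(R): from R::=e we get {e}. So FIRST(R) = {e}.
FIRST(A): from A::=λ we get {λ}. So FIRST(A) = {λ}.
FIRST(S): from S::=A A a R we get {a}; from S::=R A a a we get {e}; from S::=λ we get {λ}. So FIRST(S) = {λ, a, e}.
FOLLOW(S) includes $ since S is the start symbol.
FOLLOW(S): S appears on no right-hand side. Thus FOLLOW(S) = {$}.
For S ::= A A a R: FIRST(A A a R) = {a}, so it goes in M[S, t] for t ∈ {a}.
For S ::= R A a a: FIRST(R A a a) = {e}, so it goes in M[S, t] for t ∈ {e}.
For S ::= λ: FIRST(λ) = {λ}, so it goes in M[S, t] for t ∈ {}; since λ ∈ FIRST, also for every t ∈ FOLLOW(S) = {$}.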